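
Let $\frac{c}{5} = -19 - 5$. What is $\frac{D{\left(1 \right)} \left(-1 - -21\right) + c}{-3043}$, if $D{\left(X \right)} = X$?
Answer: $\frac{100}{3043} \approx 0.032862$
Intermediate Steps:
$c = -120$ ($c = 5 \left(-19 - 5\right) = 5 \left(-24\right) = -120$)
$\frac{D{\left(1 \right)} \left(-1 - -21\right) + c}{-3043} = \frac{1 \left(-1 - -21\right) - 120}{-3043} = \left(1 \left(-1 + 21\right) - 120\right) \left(- \frac{1}{3043}\right) = \left(1 \cdot 20 - 120\right) \left(- \frac{1}{3043}\right) = \left(20 - 120\right) \left(- \frac{1}{3043}\right) = \left(-100\right) \left(- \frac{1}{3043}\right) = \frac{100}{3043}$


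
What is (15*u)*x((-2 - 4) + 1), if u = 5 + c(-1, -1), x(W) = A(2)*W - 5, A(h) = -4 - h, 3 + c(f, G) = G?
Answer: 375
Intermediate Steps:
c(f, G) = -3 + G
x(W) = -5 - 6*W (x(W) = (-4 - 1*2)*W - 5 = (-4 - 2)*W - 5 = -6*W - 5 = -5 - 6*W)
u = 1 (u = 5 + (-3 - 1) = 5 - 4 = 1)
(15*u)*x((-2 - 4) + 1) = (15*1)*(-5 - 6*((-2 - 4) + 1)) = 15*(-5 - 6*(-6 + 1)) = 15*(-5 - 6*(-5)) = 15*(-5 + 30) = 15*25 = 375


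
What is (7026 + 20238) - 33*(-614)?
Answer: 47526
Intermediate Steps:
(7026 + 20238) - 33*(-614) = 27264 + 20262 = 47526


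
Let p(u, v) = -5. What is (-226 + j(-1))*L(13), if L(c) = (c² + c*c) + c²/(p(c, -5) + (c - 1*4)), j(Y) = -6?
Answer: -88218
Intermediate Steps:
L(c) = 2*c² + c²/(-9 + c) (L(c) = (c² + c*c) + c²/(-5 + (c - 1*4)) = (c² + c²) + c²/(-5 + (c - 4)) = 2*c² + c²/(-5 + (-4 + c)) = 2*c² + c²/(-9 + c))
(-226 + j(-1))*L(13) = (-226 - 6)*(13²*(-17 + 2*13)/(-9 + 13)) = -39208*(-17 + 26)/4 = -39208*9/4 = -232*1521/4 = -88218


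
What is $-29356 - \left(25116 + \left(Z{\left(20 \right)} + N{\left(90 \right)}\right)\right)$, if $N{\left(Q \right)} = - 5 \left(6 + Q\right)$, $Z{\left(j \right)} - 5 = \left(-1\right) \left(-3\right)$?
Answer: $-54000$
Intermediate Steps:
$Z{\left(j \right)} = 8$ ($Z{\left(j \right)} = 5 - -3 = 5 + 3 = 8$)
$N{\left(Q \right)} = -30 - 5 Q$
$-29356 - \left(25116 + \left(Z{\left(20 \right)} + N{\left(90 \right)}\right)\right) = -29356 - \left(25116 + \left(8 - 480\right)\right) = -29356 - \left(25116 - 472\right) = -29356 - 24644 = -54000$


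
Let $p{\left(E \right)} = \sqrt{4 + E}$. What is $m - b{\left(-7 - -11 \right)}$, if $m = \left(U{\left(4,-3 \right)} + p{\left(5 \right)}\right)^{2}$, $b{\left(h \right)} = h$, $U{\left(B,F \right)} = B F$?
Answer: $77$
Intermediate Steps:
$m = 81$ ($m = \left(4 \left(-3\right) + \sqrt{4 + 5}\right)^{2} = \left(-12 + \sqrt{9}\right)^{2} = \left(-12 + 3\right)^{2} = \left(-9\right)^{2} = 81$)
$m - b{\left(-7 - -11 \right)} = 81 - \left(-7 - -11\right) = 81 - \left(-7 + 11\right) = 81 - 4 = 77$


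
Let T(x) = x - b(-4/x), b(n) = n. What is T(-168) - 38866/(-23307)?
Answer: -18093903/108766 ≈ -166.36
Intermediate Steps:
T(x) = x + 4/x (T(x) = x - (-4)/x = x + 4/x)
T(-168) - 38866/(-23307) = (-168 + 4/(-168)) - 38866/(-23307) = (-168 + 4*(-1/168)) - 38866*(-1/23307) = (-168 - 1/42) + 38866/23307 = -7057/42 + 38866/23307 = -18093903/108766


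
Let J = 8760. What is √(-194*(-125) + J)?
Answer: √33010 ≈ 181.69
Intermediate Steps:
√(-194*(-125) + J) = √(-194*(-125) + 8760) = √(24250 + 8760) = √33010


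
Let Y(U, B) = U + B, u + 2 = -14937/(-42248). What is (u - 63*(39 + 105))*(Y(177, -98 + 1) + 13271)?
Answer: -5118017933665/42248 ≈ -1.2114e+8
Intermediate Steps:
u = -69559/42248 (u = -2 - 14937/(-42248) = -2 - 14937*(-1/42248) = -2 + 14937/42248 = -69559/42248 ≈ -1.6464)
Y(U, B) = B + U
(u - 63*(39 + 105))*(Y(177, -98 + 1) + 13271) = (-69559/42248 - 63*(39 + 105))*(((-98 + 1) + 177) + 13271) = (-69559/42248 - 63*144)*((-97 + 177) + 13271) = (-69559/42248 - 9072)*(80 + 13271) = -383343415/42248*13351 = -5118017933665/42248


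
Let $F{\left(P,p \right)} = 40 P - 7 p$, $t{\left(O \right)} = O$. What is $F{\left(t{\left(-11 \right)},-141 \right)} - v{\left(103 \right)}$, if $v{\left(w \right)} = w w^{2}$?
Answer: $-1092180$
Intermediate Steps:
$F{\left(P,p \right)} = - 7 p + 40 P$
$v{\left(w \right)} = w^{3}$
$F{\left(t{\left(-11 \right)},-141 \right)} - v{\left(103 \right)} = \left(\left(-7\right) \left(-141\right) + 40 \left(-11\right)\right) - 103^{3} = \left(987 - 440\right) - 1092727 = 547 - 1092727 = -1092180$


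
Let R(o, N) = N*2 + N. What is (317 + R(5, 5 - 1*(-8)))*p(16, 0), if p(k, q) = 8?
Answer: 2848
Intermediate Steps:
R(o, N) = 3*N (R(o, N) = 2*N + N = 3*N)
(317 + R(5, 5 - 1*(-8)))*p(16, 0) = (317 + 3*(5 - 1*(-8)))*8 = (317 + 3*(5 + 8))*8 = (317 + 3*13)*8 = (317 + 39)*8 = 356*8 = 2848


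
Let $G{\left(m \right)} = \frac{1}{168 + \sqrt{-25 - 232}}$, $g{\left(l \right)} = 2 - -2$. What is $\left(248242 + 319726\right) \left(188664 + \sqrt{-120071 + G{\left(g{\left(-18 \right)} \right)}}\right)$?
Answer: $107155114752 + \frac{567968 \sqrt{-97397671417823 - 28481 i \sqrt{257}}}{28481} \approx 1.0716 \cdot 10^{11} - 1.9681 \cdot 10^{8} i$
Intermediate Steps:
$g{\left(l \right)} = 4$ ($g{\left(l \right)} = 2 + 2 = 4$)
$G{\left(m \right)} = \frac{1}{168 + i \sqrt{257}}$ ($G{\left(m \right)} = \frac{1}{168 + \sqrt{-257}} = \frac{1}{168 + i \sqrt{257}}$)
$\left(248242 + 319726\right) \left(188664 + \sqrt{-120071 + G{\left(g{\left(-18 \right)} \right)}}\right) = \left(248242 + 319726\right) \left(188664 + \sqrt{-120071 + \left(\frac{168}{28481} - \frac{i \sqrt{257}}{28481}\right)}\right) = 567968 \left(188664 + \sqrt{- \frac{3419741983}{28481} - \frac{i \sqrt{257}}{28481}}\right) = 107155114752 + 567968 \sqrt{- \frac{3419741983}{28481} - \frac{i \sqrt{257}}{28481}}$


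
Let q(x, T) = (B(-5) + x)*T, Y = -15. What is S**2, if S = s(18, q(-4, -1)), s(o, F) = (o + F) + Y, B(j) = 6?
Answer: 1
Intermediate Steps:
q(x, T) = T*(6 + x) (q(x, T) = (6 + x)*T = T*(6 + x))
s(o, F) = -15 + F + o (s(o, F) = (o + F) - 15 = (F + o) - 15 = -15 + F + o)
S = 1 (S = -15 - (6 - 4) + 18 = -15 - 1*2 + 18 = -15 - 2 + 18 = 1)
S**2 = 1**2 = 1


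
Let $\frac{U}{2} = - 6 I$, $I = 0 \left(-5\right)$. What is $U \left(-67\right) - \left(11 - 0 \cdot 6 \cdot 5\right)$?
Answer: $-11$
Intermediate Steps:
$I = 0$
$U = 0$ ($U = 2 \left(\left(-6\right) 0\right) = 2 \cdot 0 = 0$)
$U \left(-67\right) - \left(11 - 0 \cdot 6 \cdot 5\right) = 0 \left(-67\right) - \left(11 - 0 \cdot 6 \cdot 5\right) = 0 + \left(0 \cdot 5 - 11\right) = 0 + \left(0 - 11\right) = 0 - 11 = -11$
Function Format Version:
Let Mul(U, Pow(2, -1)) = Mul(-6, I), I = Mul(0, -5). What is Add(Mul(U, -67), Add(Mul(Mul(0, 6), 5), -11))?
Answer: -11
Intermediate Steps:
I = 0
U = 0 (U = Mul(2, Mul(-6, 0)) = Mul(2, 0) = 0)
Add(Mul(U, -67), Add(Mul(Mul(0, 6), 5), -11)) = Add(Mul(0, -67), Add(Mul(Mul(0, 6), 5), -11)) = Add(0, Add(Mul(0, 5), -11)) = Add(0, Add(0, -11)) = Add(0, -11) = -11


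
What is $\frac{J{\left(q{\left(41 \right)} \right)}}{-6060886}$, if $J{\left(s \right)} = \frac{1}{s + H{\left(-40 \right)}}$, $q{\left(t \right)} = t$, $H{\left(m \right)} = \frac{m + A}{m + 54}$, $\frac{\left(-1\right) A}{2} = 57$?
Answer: $- \frac{1}{181826580} \approx -5.4997 \cdot 10^{-9}$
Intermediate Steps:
$A = -114$ ($A = \left(-2\right) 57 = -114$)
$H{\left(m \right)} = \frac{-114 + m}{54 + m}$ ($H{\left(m \right)} = \frac{m - 114}{m + 54} = \frac{-114 + m}{54 + m}$)
$J{\left(s \right)} = \frac{1}{-11 + s}$ ($J{\left(s \right)} = \frac{1}{s + \frac{-114 - 40}{54 - 40}} = \frac{1}{s + \frac{1}{14} \left(-154\right)} = \frac{1}{s - 11} = \frac{1}{-11 + s}$)
$\frac{J{\left(q{\left(41 \right)} \right)}}{-6060886} = \frac{1}{\left(-11 + 41\right) \left(-6060886\right)} = \frac{1}{30} \left(- \frac{1}{6060886}\right) = - \frac{1}{181826580}$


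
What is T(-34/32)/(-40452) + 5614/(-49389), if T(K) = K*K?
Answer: -19383746863/170486086656 ≈ -0.11370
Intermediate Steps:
T(K) = K**2
T(-34/32)/(-40452) + 5614/(-49389) = (-34/32)**2/(-40452) + 5614/(-49389) = (-34*1/32)**2*(-1/40452) + 5614*(-1/49389) = (-17/16)**2*(-1/40452) - 5614/49389 = (289/256)*(-1/40452) - 5614/49389 = -289/10355712 - 5614/49389 = -19383746863/170486086656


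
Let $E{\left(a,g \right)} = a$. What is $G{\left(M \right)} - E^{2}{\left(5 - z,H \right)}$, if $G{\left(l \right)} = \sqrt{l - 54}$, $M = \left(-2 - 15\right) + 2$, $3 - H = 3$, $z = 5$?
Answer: $i \sqrt{69} \approx 8.3066 i$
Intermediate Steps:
$H = 0$ ($H = 3 - 3 = 0$)
$M = -15$ ($M = -17 + 2 = -15$)
$G{\left(l \right)} = \sqrt{-54 + l}$
$G{\left(M \right)} - E^{2}{\left(5 - z,H \right)} = \sqrt{-54 - 15} - \left(5 - 5\right)^{2} = \sqrt{-69} - \left(5 - 5\right)^{2} = i \sqrt{69} - 0^{2} = i \sqrt{69} - 0 = i \sqrt{69} + 0 = i \sqrt{69}$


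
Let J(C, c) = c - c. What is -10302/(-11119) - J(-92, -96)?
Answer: 10302/11119 ≈ 0.92652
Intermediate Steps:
J(C, c) = 0
-10302/(-11119) - J(-92, -96) = -10302/(-11119) - 1*0 = -10302*(-1/11119) + 0 = 10302/11119 + 0 = 10302/11119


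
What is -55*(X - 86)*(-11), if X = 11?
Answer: -45375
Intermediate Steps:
-55*(X - 86)*(-11) = -55*(11 - 86)*(-11) = -(-4125)*(-11) = -55*825 = -45375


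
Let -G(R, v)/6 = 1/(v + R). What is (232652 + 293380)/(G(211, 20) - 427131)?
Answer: -40504464/32889089 ≈ -1.2315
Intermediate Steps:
G(R, v) = -6/(R + v) (G(R, v) = -6/(v + R) = -6/(R + v))
(232652 + 293380)/(G(211, 20) - 427131) = (232652 + 293380)/(-6/(211 + 20) - 427131) = 526032/(-6/231 - 427131) = 526032/(-6*1/231 - 427131) = 526032/(-2/77 - 427131) = 526032/(-32889089/77) = 526032*(-77/32889089) = -40504464/32889089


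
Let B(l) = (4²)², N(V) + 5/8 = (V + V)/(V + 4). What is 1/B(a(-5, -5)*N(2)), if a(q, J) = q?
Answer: 1/256 ≈ 0.0039063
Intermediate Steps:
N(V) = -5/8 + 2*V/(4 + V) (N(V) = -5/8 + (V + V)/(V + 4) = -5/8 + (2*V)/(4 + V) = -5/8 + 2*V/(4 + V))
B(l) = 256 (B(l) = 16² = 256)
1/B(a(-5, -5)*N(2)) = 1/256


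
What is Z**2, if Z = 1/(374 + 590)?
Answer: 1/929296 ≈ 1.0761e-6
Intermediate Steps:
Z = 1/964 ≈ 0.0010373
Z**2 = (1/964)**2 = 1/929296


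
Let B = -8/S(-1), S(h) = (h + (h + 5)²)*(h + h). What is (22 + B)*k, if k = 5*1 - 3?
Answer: 668/15 ≈ 44.533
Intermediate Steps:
S(h) = 2*h*(h + (5 + h)²) (S(h) = (h + (5 + h)²)*(2*h) = 2*h*(h + (5 + h)²))
B = 4/15 (B = -8*(-1/(2*(-1 + (5 - 1)²))) = -8*(-1/(2*(-1 + 4²))) = -8*(-1/(2*(-1 + 16))) = -8/(2*(-1)*15) = -8/(-30) = -8*(-1/30) = 4/15 ≈ 0.26667)
k = 2 (k = 5 - 3 = 2)
(22 + B)*k = (22 + 4/15)*2 = (334/15)*2 = 668/15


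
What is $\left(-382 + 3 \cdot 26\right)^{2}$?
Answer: $92416$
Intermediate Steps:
$\left(-382 + 3 \cdot 26\right)^{2} = \left(-382 + 78\right)^{2} = \left(-304\right)^{2} = 92416$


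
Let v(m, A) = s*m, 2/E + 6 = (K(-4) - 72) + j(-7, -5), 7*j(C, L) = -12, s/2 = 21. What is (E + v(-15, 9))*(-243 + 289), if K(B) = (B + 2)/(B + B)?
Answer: -64483076/2225 ≈ -28981.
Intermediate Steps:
s = 42 (s = 2*21 = 42)
j(C, L) = -12/7 (j(C, L) = (⅐)*(-12) = -12/7)
K(B) = (2 + B)/(2*B) (K(B) = (2 + B)/((2*B)) = (2 + B)*(1/(2*B)) = (2 + B)/(2*B))
E = -56/2225 (E = 2/(-6 + (((½)*(2 - 4)/(-4) - 72) - 12/7)) = 2/(-6 + (((½)*(-¼)*(-2) - 72) - 12/7)) = 2/(-6 + ((¼ - 72) - 12/7)) = 2/(-6 + (-287/4 - 12/7)) = 2/(-6 - 2057/28) = 2/(-2225/28) = 2*(-28/2225) = -56/2225 ≈ -0.025169)
v(m, A) = 42*m
(E + v(-15, 9))*(-243 + 289) = (-56/2225 + 42*(-15))*(-243 + 289) = (-56/2225 - 630)*46 = -1401806/2225*46 = -64483076/2225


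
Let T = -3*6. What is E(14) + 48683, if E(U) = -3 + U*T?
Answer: 48428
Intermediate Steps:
T = -18
E(U) = -3 - 18*U (E(U) = -3 + U*(-18) = -3 - 18*U)
E(14) + 48683 = (-3 - 18*14) + 48683 = (-3 - 252) + 48683 = -255 + 48683 = 48428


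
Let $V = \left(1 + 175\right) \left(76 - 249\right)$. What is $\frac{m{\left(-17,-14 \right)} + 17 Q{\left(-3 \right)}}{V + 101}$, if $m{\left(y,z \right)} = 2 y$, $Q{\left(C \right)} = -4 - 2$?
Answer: $\frac{136}{30347} \approx 0.0044815$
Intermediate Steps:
$Q{\left(C \right)} = -6$ ($Q{\left(C \right)} = -4 - 2 = -6$)
$V = -30448$ ($V = 176 \left(-173\right) = -30448$)
$\frac{m{\left(-17,-14 \right)} + 17 Q{\left(-3 \right)}}{V + 101} = \frac{2 \left(-17\right) + 17 \left(-6\right)}{-30448 + 101} = \frac{-34 - 102}{-30347} = \left(-136\right) \left(- \frac{1}{30347}\right) = \frac{136}{30347}$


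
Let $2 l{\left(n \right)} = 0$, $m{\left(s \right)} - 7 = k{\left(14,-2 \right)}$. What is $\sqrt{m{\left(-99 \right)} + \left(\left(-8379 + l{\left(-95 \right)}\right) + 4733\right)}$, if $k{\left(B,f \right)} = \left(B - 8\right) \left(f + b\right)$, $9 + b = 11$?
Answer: $i \sqrt{3639} \approx 60.324 i$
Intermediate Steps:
$b = 2$ ($b = -9 + 11 = 2$)
$k{\left(B,f \right)} = \left(-8 + B\right) \left(2 + f\right)$ ($k{\left(B,f \right)} = \left(B - 8\right) \left(f + 2\right) = \left(-8 + B\right) \left(2 + f\right)$)
$m{\left(s \right)} = 7$ ($m{\left(s \right)} = 7 + \left(-16 - -16 + 2 \cdot 14 + 14 \left(-2\right)\right) = 7 + \left(-16 + 16 + 28 - 28\right) = 7 + 0 = 7$)
$l{\left(n \right)} = 0$ ($l{\left(n \right)} = \frac{1}{2} \cdot 0 = 0$)
$\sqrt{m{\left(-99 \right)} + \left(\left(-8379 + l{\left(-95 \right)}\right) + 4733\right)} = \sqrt{7 + \left(\left(-8379 + 0\right) + 4733\right)} = \sqrt{7 + \left(-8379 + 4733\right)} = \sqrt{7 - 3646} = \sqrt{-3639} = i \sqrt{3639}$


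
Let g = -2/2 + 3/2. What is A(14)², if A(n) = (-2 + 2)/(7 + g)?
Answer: 0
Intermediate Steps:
g = ½ (g = -2*½ + 3*(½) = -1 + 3/2 = ½ ≈ 0.50000)
A(n) = 0 (A(n) = (-2 + 2)/(7 + ½) = 0/(15/2) = 0*(2/15) = 0)
A(14)² = 0² = 0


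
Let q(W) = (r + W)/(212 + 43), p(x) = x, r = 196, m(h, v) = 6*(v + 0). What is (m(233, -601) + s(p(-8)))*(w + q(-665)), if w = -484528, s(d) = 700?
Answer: 359051146754/255 ≈ 1.4080e+9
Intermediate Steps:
m(h, v) = 6*v
q(W) = 196/255 + W/255 (q(W) = (196 + W)/(212 + 43) = (196 + W)/255 = (196 + W)*(1/255) = 196/255 + W/255)
(m(233, -601) + s(p(-8)))*(w + q(-665)) = (6*(-601) + 700)*(-484528 + (196/255 + (1/255)*(-665))) = (-3606 + 700)*(-484528 + (196/255 - 133/51)) = -2906*(-484528 - 469/255) = -2906*(-123555109/255) = 359051146754/255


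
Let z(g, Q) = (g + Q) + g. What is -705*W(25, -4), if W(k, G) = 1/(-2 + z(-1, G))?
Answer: 705/8 ≈ 88.125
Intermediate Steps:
z(g, Q) = Q + 2*g (z(g, Q) = (Q + g) + g = Q + 2*g)
W(k, G) = 1/(-4 + G) (W(k, G) = 1/(-2 + (G + 2*(-1))) = 1/(-2 + (G - 2)) = 1/(-2 + (-2 + G)) = 1/(-4 + G))
-705*W(25, -4) = -705/(-4 - 4) = -705/(-8) = -705*(-1/8) = 705/8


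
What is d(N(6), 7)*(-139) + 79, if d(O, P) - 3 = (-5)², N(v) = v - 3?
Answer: -3813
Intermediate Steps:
N(v) = -3 + v
d(O, P) = 28 (d(O, P) = 3 + (-5)² = 3 + 25 = 28)
d(N(6), 7)*(-139) + 79 = 28*(-139) + 79 = -3892 + 79 = -3813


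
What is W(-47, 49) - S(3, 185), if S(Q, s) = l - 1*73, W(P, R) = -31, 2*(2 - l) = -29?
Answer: 51/2 ≈ 25.500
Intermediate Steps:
l = 33/2 (l = 2 - 1/2*(-29) = 2 + 29/2 = 33/2 ≈ 16.500)
S(Q, s) = -113/2 (S(Q, s) = 33/2 - 1*73 = 33/2 - 73 = -113/2)
W(-47, 49) - S(3, 185) = -31 - 1*(-113/2) = -31 + 113/2 = 51/2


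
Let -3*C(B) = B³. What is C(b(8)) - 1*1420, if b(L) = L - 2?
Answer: -1492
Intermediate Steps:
b(L) = -2 + L
C(B) = -B³/3
C(b(8)) - 1*1420 = -(-2 + 8)³/3 - 1*1420 = -⅓*6³ - 1420 = -⅓*216 - 1420 = -72 - 1420 = -1492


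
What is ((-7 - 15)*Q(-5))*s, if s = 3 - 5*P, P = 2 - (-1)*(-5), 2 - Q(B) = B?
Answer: -2772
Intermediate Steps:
Q(B) = 2 - B
P = -3 (P = 2 - 1*5 = 2 - 5 = -3)
s = 18 (s = 3 - 5*(-3) = 3 + 15 = 18)
((-7 - 15)*Q(-5))*s = ((-7 - 15)*(2 - 1*(-5)))*18 = -22*(2 + 5)*18 = -22*7*18 = -154*18 = -2772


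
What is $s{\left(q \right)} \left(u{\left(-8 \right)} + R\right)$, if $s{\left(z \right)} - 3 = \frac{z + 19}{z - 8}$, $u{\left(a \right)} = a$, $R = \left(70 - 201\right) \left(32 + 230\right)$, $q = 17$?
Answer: $-240310$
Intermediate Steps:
$R = -34322$ ($R = \left(-131\right) 262 = -34322$)
$s{\left(z \right)} = 3 + \frac{19 + z}{-8 + z}$ ($s{\left(z \right)} = 3 + \frac{z + 19}{z - 8} = 3 + \frac{19 + z}{-8 + z}$)
$s{\left(q \right)} \left(u{\left(-8 \right)} + R\right) = \frac{-5 + 4 \cdot 17}{-8 + 17} \left(-8 - 34322\right) = \frac{-5 + 68}{9} \left(-34330\right) = \frac{1}{9} \cdot 63 \left(-34330\right) = 7 \left(-34330\right) = -240310$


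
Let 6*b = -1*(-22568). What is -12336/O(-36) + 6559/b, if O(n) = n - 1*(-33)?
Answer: 6631355/1612 ≈ 4113.7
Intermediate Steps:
O(n) = 33 + n (O(n) = n + 33 = 33 + n)
b = 11284/3 (b = (-1*(-22568))/6 = (⅙)*22568 = 11284/3 ≈ 3761.3)
-12336/O(-36) + 6559/b = -12336/(33 - 36) + 6559/(11284/3) = -12336/(-3) + 6559*(3/11284) = -12336*(-⅓) + 2811/1612 = 4112 + 2811/1612 = 6631355/1612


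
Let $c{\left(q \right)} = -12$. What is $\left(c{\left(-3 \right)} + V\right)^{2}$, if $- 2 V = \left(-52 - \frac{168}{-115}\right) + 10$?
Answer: $\frac{904401}{13225} \approx 68.386$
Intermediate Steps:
$V = \frac{2331}{115}$ ($V = - \frac{\left(-52 - \frac{168}{-115}\right) + 10}{2} = - \frac{\left(-52 - - \frac{168}{115}\right) + 10}{2} = - \frac{\left(-52 + \frac{168}{115}\right) + 10}{2} = - \frac{- \frac{5812}{115} + 10}{2} = \left(- \frac{1}{2}\right) \left(- \frac{4662}{115}\right) = \frac{2331}{115} \approx 20.27$)
$\left(c{\left(-3 \right)} + V\right)^{2} = \left(-12 + \frac{2331}{115}\right)^{2} = \left(\frac{951}{115}\right)^{2} = \frac{904401}{13225}$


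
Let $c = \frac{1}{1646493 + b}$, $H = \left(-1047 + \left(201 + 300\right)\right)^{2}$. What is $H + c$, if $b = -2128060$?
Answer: $\frac{143562827771}{481567} \approx 2.9812 \cdot 10^{5}$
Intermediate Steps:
$H = 298116$ ($H = \left(-1047 + 501\right)^{2} = \left(-546\right)^{2} = 298116$)
$c = - \frac{1}{481567}$ ($c = \frac{1}{1646493 - 2128060} = \frac{1}{-481567} = - \frac{1}{481567} \approx -2.0766 \cdot 10^{-6}$)
$H + c = 298116 - \frac{1}{481567} = \frac{143562827771}{481567}$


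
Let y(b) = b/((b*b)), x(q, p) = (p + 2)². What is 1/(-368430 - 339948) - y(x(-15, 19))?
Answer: -236273/104131566 ≈ -0.0022690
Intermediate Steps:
x(q, p) = (2 + p)²
y(b) = 1/b (y(b) = b/(b²) = b/b² = 1/b)
1/(-368430 - 339948) - y(x(-15, 19)) = 1/(-368430 - 339948) - 1/((2 + 19)²) = 1/(-708378) - 1/(21²) = -1/708378 - 1/441 = -236273/104131566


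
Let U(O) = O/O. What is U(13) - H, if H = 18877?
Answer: -18876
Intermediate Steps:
U(O) = 1
U(13) - H = 1 - 1*18877 = 1 - 18877 = -18876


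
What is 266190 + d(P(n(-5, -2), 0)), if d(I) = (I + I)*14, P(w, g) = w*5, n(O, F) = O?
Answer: 265490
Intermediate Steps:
P(w, g) = 5*w
d(I) = 28*I (d(I) = (2*I)*14 = 28*I)
266190 + d(P(n(-5, -2), 0)) = 266190 + 28*(5*(-5)) = 266190 + 28*(-25) = 266190 - 700 = 265490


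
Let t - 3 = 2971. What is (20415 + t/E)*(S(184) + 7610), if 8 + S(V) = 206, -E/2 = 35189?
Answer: 5609126249984/35189 ≈ 1.5940e+8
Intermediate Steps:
t = 2974 (t = 3 + 2971 = 2974)
E = -70378 (E = -2*35189 = -70378)
S(V) = 198 (S(V) = -8 + 206 = 198)
(20415 + t/E)*(S(184) + 7610) = (20415 + 2974/(-70378))*(198 + 7610) = (20415 + 2974*(-1/70378))*7808 = (20415 - 1487/35189)*7808 = (718381948/35189)*7808 = 5609126249984/35189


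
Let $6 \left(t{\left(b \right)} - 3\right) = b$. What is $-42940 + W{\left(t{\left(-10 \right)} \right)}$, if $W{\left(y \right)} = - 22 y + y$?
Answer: $-42968$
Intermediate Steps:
$t{\left(b \right)} = 3 + \frac{b}{6}$
$W{\left(y \right)} = - 21 y$
$-42940 + W{\left(t{\left(-10 \right)} \right)} = -42940 - 21 \left(3 + \frac{1}{6} \left(-10\right)\right) = -42940 - 21 \left(3 - \frac{5}{3}\right) = -42940 - 28 = -42968$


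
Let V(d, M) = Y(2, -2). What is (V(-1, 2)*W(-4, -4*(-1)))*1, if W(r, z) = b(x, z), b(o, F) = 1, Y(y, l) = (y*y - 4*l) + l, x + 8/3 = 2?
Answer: 10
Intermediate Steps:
x = -⅔ (x = -8/3 + 2 = -⅔ ≈ -0.66667)
Y(y, l) = y² - 3*l (Y(y, l) = (y² - 4*l) + l = y² - 3*l)
W(r, z) = 1
V(d, M) = 10 (V(d, M) = 2² - 3*(-2) = 4 + 6 = 10)
(V(-1, 2)*W(-4, -4*(-1)))*1 = (10*1)*1 = 10*1 = 10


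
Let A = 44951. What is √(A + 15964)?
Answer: √60915 ≈ 246.81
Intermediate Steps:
√(A + 15964) = √(44951 + 15964) = √60915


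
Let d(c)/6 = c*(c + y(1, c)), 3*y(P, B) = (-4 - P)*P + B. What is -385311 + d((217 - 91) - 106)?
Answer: -382311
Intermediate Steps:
y(P, B) = B/3 + P*(-4 - P)/3 (y(P, B) = ((-4 - P)*P + B)/3 = (P*(-4 - P) + B)/3 = (B + P*(-4 - P))/3 = B/3 + P*(-4 - P)/3)
d(c) = 6*c*(-5/3 + 4*c/3) (d(c) = 6*(c*(c + (-4/3*1 - 1/3*1**2 + c/3))) = 6*(c*(c + (-4/3 - 1/3*1 + c/3))) = 6*(c*(c + (-4/3 - 1/3 + c/3))) = 6*(c*(c + (-5/3 + c/3))) = 6*(c*(-5/3 + 4*c/3)) = 6*c*(-5/3 + 4*c/3))
-385311 + d((217 - 91) - 106) = -385311 + 2*((217 - 91) - 106)*(-5 + 4*((217 - 91) - 106)) = -385311 + 2*(126 - 106)*(-5 + 4*(126 - 106)) = -385311 + 2*20*(-5 + 4*20) = -385311 + 2*20*(-5 + 80) = -385311 + 2*20*75 = -385311 + 3000 = -382311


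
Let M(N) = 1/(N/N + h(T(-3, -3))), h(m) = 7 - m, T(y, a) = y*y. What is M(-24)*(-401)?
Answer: 401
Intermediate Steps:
T(y, a) = y**2
M(N) = -1 (M(N) = 1/(N/N + (7 - 1*(-3)**2)) = 1/(1 + (7 - 1*9)) = 1/(1 + (7 - 9)) = 1/(1 - 2) = 1/(-1) = -1)
M(-24)*(-401) = -1*(-401) = 401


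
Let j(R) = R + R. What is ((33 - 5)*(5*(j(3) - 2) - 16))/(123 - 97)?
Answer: 56/13 ≈ 4.3077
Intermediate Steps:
j(R) = 2*R
((33 - 5)*(5*(j(3) - 2) - 16))/(123 - 97) = ((33 - 5)*(5*(2*3 - 2) - 16))/(123 - 97) = (28*(5*(6 - 2) - 16))/26 = (28*(5*4 - 16))*(1/26) = (28*(20 - 16))*(1/26) = (28*4)*(1/26) = 112*(1/26) = 56/13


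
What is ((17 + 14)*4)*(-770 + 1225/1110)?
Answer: -10583090/111 ≈ -95343.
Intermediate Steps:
((17 + 14)*4)*(-770 + 1225/1110) = (31*4)*(-770 + 1225*(1/1110)) = 124*(-770 + 245/222) = 124*(-170695/222) = -10583090/111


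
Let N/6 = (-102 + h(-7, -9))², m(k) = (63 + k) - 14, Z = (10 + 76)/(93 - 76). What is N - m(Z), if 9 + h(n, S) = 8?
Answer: 1081199/17 ≈ 63600.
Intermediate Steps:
Z = 86/17 ≈ 5.0588
h(n, S) = -1 (h(n, S) = -9 + 8 = -1)
m(k) = 49 + k
N = 63654 (N = 6*(-102 - 1)² = 6*(-103)² = 6*10609 = 63654)
N - m(Z) = 63654 - (49 + 86/17) = 63654 - 1*919/17 = 63654 - 919/17 = 1081199/17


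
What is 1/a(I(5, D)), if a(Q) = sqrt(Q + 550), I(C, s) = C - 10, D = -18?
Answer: sqrt(545)/545 ≈ 0.042835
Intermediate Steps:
I(C, s) = -10 + C
a(Q) = sqrt(550 + Q)
1/a(I(5, D)) = 1/(sqrt(550 + (-10 + 5))) = 1/(sqrt(550 - 5)) = 1/(sqrt(545)) = sqrt(545)/545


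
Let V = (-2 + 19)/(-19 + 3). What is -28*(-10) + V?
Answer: 4463/16 ≈ 278.94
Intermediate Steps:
V = -17/16 (V = 17/(-16) = 17*(-1/16) = -17/16 ≈ -1.0625)
-28*(-10) + V = -28*(-10) - 17/16 = 280 - 17/16 = 4463/16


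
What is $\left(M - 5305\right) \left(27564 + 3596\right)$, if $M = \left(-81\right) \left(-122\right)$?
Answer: $142619320$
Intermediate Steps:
$M = 9882$
$\left(M - 5305\right) \left(27564 + 3596\right) = \left(9882 - 5305\right) \left(27564 + 3596\right) = 4577 \cdot 31160 = 142619320$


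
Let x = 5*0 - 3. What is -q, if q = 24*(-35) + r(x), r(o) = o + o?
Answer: 846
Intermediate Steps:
x = -3 (x = 0 - 3 = -3)
r(o) = 2*o
q = -846 (q = 24*(-35) + 2*(-3) = -840 - 6 = -846)
-q = -1*(-846) = 846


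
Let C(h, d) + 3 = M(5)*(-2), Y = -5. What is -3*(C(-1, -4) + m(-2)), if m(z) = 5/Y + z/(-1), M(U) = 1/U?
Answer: 36/5 ≈ 7.2000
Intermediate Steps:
C(h, d) = -17/5 (C(h, d) = -3 - 2/5 = -17/5)
m(z) = -1 - z (m(z) = 5/(-5) + z/(-1) = 5*(-1/5) + z*(-1) = -1 - z)
-3*(C(-1, -4) + m(-2)) = -3*(-17/5 + (-1 - 1*(-2))) = -3*(-17/5 + (-1 + 2)) = -3*(-17/5 + 1) = -3*(-12/5) = 36/5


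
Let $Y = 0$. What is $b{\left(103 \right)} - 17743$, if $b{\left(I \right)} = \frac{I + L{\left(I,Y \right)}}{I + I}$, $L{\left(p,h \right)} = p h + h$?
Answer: $- \frac{35485}{2} \approx -17743.0$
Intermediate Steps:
$L{\left(p,h \right)} = h + h p$ ($L{\left(p,h \right)} = h p + h = h + h p$)
$b{\left(I \right)} = \frac{1}{2}$ ($b{\left(I \right)} = \frac{I + 0 \left(1 + I\right)}{I + I} = \frac{I + 0}{2 I} = I \frac{1}{2 I} = \frac{1}{2}$)
$b{\left(103 \right)} - 17743 = \frac{1}{2} - 17743 = - \frac{35485}{2}$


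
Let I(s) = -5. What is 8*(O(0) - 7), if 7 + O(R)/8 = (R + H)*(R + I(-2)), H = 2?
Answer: -1144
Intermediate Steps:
O(R) = -56 + 8*(-5 + R)*(2 + R) (O(R) = -56 + 8*((R + 2)*(R - 5)) = -56 + 8*((2 + R)*(-5 + R)) = -56 + 8*((-5 + R)*(2 + R)) = -56 + 8*(-5 + R)*(2 + R))
8*(O(0) - 7) = 8*((-136 - 24*0 + 8*0**2) - 7) = 8*((-136 + 0 + 8*0) - 7) = 8*((-136 + 0 + 0) - 7) = 8*(-136 - 7) = 8*(-143) = -1144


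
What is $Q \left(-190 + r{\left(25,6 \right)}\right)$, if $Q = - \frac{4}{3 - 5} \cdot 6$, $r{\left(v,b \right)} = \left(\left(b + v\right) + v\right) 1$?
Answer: $-1608$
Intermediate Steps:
$r{\left(v,b \right)} = b + 2 v$ ($r{\left(v,b \right)} = \left(b + 2 v\right) 1 = b + 2 v$)
$Q = 12$ ($Q = - \frac{4}{-2} \cdot 6 = \left(-4\right) \left(- \frac{1}{2}\right) 6 = 2 \cdot 6 = 12$)
$Q \left(-190 + r{\left(25,6 \right)}\right) = 12 \left(-190 + \left(6 + 2 \cdot 25\right)\right) = 12 \left(-190 + \left(6 + 50\right)\right) = 12 \left(-190 + 56\right) = 12 \left(-134\right) = -1608$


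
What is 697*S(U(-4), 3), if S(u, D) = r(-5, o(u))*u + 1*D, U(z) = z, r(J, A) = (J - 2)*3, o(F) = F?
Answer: 60639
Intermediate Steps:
r(J, A) = -6 + 3*J (r(J, A) = (-2 + J)*3 = -6 + 3*J)
S(u, D) = D - 21*u (S(u, D) = (-6 + 3*(-5))*u + 1*D = (-6 - 15)*u + D = -21*u + D = D - 21*u)
697*S(U(-4), 3) = 697*(3 - 21*(-4)) = 697*(3 + 84) = 697*87 = 60639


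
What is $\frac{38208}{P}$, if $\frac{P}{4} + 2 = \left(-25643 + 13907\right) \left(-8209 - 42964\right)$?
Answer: $\frac{4776}{300283163} \approx 1.5905 \cdot 10^{-5}$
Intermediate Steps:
$P = 2402265304$ ($P = -8 + 4 \left(-25643 + 13907\right) \left(-8209 - 42964\right) = -8 + 4 \left(\left(-11736\right) \left(-51173\right)\right) = -8 + 4 \cdot 600566328 = -8 + 2402265312 = 2402265304$)
$\frac{38208}{P} = \frac{38208}{2402265304} = 38208 \cdot \frac{1}{2402265304} = \frac{4776}{300283163}$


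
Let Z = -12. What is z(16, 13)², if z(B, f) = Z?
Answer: 144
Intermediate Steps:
z(B, f) = -12
z(16, 13)² = (-12)² = 144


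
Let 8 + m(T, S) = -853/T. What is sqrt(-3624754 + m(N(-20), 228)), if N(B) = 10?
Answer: I*sqrt(362484730)/10 ≈ 1903.9*I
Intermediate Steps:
m(T, S) = -8 - 853/T
sqrt(-3624754 + m(N(-20), 228)) = sqrt(-3624754 + (-8 - 853/10)) = sqrt(-3624754 - 933/10) = sqrt(-36248473/10) = I*sqrt(362484730)/10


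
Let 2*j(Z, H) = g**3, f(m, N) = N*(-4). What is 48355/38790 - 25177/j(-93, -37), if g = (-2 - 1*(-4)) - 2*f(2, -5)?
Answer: 230328361/106424244 ≈ 2.1642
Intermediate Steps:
f(m, N) = -4*N
g = -38 (g = (-2 - 1*(-4)) - (-8)*(-5) = (-2 + 4) - 2*20 = 2 - 40 = -38)
j(Z, H) = -27436 (j(Z, H) = (1/2)*(-38)**3 = (1/2)*(-54872) = -27436)
48355/38790 - 25177/j(-93, -37) = 48355/38790 - 25177/(-27436) = 48355*(1/38790) - 25177*(-1/27436) = 9671/7758 + 25177/27436 = 230328361/106424244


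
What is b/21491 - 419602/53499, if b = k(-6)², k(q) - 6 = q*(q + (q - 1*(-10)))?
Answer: -9000332906/1149747009 ≈ -7.8281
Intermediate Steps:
k(q) = 6 + q*(10 + 2*q) (k(q) = 6 + q*(q + (q - 1*(-10))) = 6 + q*(q + (q + 10)) = 6 + q*(q + (10 + q)) = 6 + q*(10 + 2*q))
b = 324 (b = (6 + 2*(-6)² + 10*(-6))² = (6 + 2*36 - 60)² = (6 + 72 - 60)² = 18² = 324)
b/21491 - 419602/53499 = 324/21491 - 419602/53499 = -9000332906/1149747009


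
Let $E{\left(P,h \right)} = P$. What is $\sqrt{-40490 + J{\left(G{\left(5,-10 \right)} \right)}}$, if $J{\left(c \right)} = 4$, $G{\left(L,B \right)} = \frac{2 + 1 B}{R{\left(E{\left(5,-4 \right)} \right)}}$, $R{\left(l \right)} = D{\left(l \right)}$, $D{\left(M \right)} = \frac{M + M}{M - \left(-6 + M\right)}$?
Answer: $i \sqrt{40486} \approx 201.21 i$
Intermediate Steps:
$D{\left(M \right)} = \frac{M}{3}$ ($D{\left(M \right)} = \frac{2 M}{6} = 2 M \frac{1}{6} = \frac{M}{3}$)
$R{\left(l \right)} = \frac{l}{3}$
$G{\left(L,B \right)} = \frac{6}{5} + \frac{3 B}{5}$ ($G{\left(L,B \right)} = \frac{2 + 1 B}{\frac{1}{3} \cdot 5} = \frac{2 + B}{\frac{5}{3}} = \left(2 + B\right) \frac{3}{5} = \frac{6}{5} + \frac{3 B}{5}$)
$\sqrt{-40490 + J{\left(G{\left(5,-10 \right)} \right)}} = \sqrt{-40490 + 4} = \sqrt{-40486} = i \sqrt{40486}$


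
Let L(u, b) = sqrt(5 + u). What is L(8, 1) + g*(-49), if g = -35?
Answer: 1715 + sqrt(13) ≈ 1718.6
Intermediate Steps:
L(8, 1) + g*(-49) = sqrt(5 + 8) - 35*(-49) = sqrt(13) + 1715 = 1715 + sqrt(13)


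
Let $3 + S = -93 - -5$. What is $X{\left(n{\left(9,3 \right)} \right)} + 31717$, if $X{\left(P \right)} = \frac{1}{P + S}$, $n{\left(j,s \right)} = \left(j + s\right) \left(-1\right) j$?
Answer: $\frac{6311682}{199} \approx 31717.0$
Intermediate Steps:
$n{\left(j,s \right)} = j \left(- j - s\right)$ ($n{\left(j,s \right)} = \left(- j - s\right) j = j \left(- j - s\right)$)
$S = -91$ ($S = -3 - 88 = -91$)
$X{\left(P \right)} = \frac{1}{-91 + P}$ ($X{\left(P \right)} = \frac{1}{P - 91} = \frac{1}{-91 + P}$)
$X{\left(n{\left(9,3 \right)} \right)} + 31717 = \frac{1}{-91 - 9 \left(9 + 3\right)} + 31717 = \frac{1}{-91 - 9 \cdot 12} + 31717 = \frac{1}{-91 - 108} + 31717 = \frac{1}{-199} + 31717 = - \frac{1}{199} + 31717 = \frac{6311682}{199}$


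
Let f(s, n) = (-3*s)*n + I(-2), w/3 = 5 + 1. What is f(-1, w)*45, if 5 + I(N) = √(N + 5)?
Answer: 2205 + 45*√3 ≈ 2282.9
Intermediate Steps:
I(N) = -5 + √(5 + N) (I(N) = -5 + √(N + 5) = -5 + √(5 + N))
w = 18 (w = 3*(5 + 1) = 3*6 = 18)
f(s, n) = -5 + √3 - 3*n*s (f(s, n) = (-3*s)*n + (-5 + √(5 - 2)) = -3*n*s + (-5 + √3) = -5 + √3 - 3*n*s)
f(-1, w)*45 = (-5 + √3 - 3*18*(-1))*45 = (-5 + √3 + 54)*45 = (49 + √3)*45 = 2205 + 45*√3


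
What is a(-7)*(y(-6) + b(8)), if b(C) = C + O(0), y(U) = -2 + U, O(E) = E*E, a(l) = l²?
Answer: 0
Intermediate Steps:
O(E) = E²
b(C) = C (b(C) = C + 0² = C + 0 = C)
a(-7)*(y(-6) + b(8)) = (-7)²*((-2 - 6) + 8) = 49*(-8 + 8) = 49*0 = 0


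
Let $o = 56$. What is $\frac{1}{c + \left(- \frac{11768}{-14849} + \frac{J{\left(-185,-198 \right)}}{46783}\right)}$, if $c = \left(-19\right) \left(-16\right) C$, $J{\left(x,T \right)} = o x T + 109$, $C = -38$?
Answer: $- \frac{694680767}{7993940602779} \approx -8.6901 \cdot 10^{-5}$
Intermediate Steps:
$J{\left(x,T \right)} = 109 + 56 T x$ ($J{\left(x,T \right)} = 56 x T + 109 = 56 T x + 109 = 109 + 56 T x$)
$c = -11552$ ($c = \left(-19\right) \left(-16\right) \left(-38\right) = 304 \left(-38\right) = -11552$)
$\frac{1}{c + \left(- \frac{11768}{-14849} + \frac{J{\left(-185,-198 \right)}}{46783}\right)} = \frac{1}{-11552 - \left(- \frac{11768}{14849} - \frac{109 + 56 \left(-198\right) \left(-185\right)}{46783}\right)} = \frac{1}{-11552 - \left(- \frac{11768}{14849} - \left(109 + 2051280\right) \frac{1}{46783}\right)} = \frac{1}{-11552 + \left(\frac{11768}{14849} + 2051389 \cdot \frac{1}{46783}\right)} = \frac{1}{-11552 + \left(\frac{11768}{14849} + \frac{2051389}{46783}\right)} = \frac{1}{-11552 + \frac{31011617605}{694680767}} = \frac{1}{- \frac{7993940602779}{694680767}} = - \frac{694680767}{7993940602779}$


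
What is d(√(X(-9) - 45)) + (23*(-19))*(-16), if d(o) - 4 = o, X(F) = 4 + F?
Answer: 6996 + 5*I*√2 ≈ 6996.0 + 7.0711*I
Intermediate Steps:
d(o) = 4 + o
d(√(X(-9) - 45)) + (23*(-19))*(-16) = (4 + √((4 - 9) - 45)) + (23*(-19))*(-16) = (4 + √(-5 - 45)) - 437*(-16) = (4 + √(-50)) + 6992 = (4 + 5*I*√2) + 6992 = 6996 + 5*I*√2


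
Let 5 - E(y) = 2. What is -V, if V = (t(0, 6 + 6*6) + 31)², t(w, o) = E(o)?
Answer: -1156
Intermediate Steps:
E(y) = 3 (E(y) = 5 - 1*2 = 5 - 2 = 3)
t(w, o) = 3
V = 1156 (V = (3 + 31)² = 34² = 1156)
-V = -1*1156 = -1156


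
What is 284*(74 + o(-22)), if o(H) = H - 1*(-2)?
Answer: 15336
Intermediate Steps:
o(H) = 2 + H (o(H) = H + 2 = 2 + H)
284*(74 + o(-22)) = 284*(74 + (2 - 22)) = 284*(74 - 20) = 284*54 = 15336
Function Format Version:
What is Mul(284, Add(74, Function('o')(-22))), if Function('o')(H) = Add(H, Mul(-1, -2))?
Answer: 15336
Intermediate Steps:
Function('o')(H) = Add(2, H) (Function('o')(H) = Add(H, 2) = Add(2, H))
Mul(284, Add(74, Function('o')(-22))) = Mul(284, Add(74, Add(2, -22))) = Mul(284, Add(74, -20)) = Mul(284, 54) = 15336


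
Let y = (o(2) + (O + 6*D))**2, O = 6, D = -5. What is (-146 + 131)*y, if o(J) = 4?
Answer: -6000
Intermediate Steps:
y = 400 (y = (4 + (6 + 6*(-5)))**2 = (4 + (6 - 30))**2 = (4 - 24)**2 = (-20)**2 = 400)
(-146 + 131)*y = (-146 + 131)*400 = -15*400 = -6000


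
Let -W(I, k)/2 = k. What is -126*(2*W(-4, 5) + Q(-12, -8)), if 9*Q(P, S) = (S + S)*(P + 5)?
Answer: 952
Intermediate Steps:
W(I, k) = -2*k
Q(P, S) = 2*S*(5 + P)/9 (Q(P, S) = ((S + S)*(P + 5))/9 = ((2*S)*(5 + P))/9 = (2*S*(5 + P))/9 = 2*S*(5 + P)/9)
-126*(2*W(-4, 5) + Q(-12, -8)) = -126*(2*(-2*5) + (2/9)*(-8)*(5 - 12)) = -126*(2*(-10) + (2/9)*(-8)*(-7)) = -126*(-20 + 112/9) = -126*(-68/9) = 952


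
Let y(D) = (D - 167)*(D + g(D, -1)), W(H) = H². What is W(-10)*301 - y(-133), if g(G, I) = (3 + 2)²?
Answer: -2300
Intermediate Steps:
g(G, I) = 25 (g(G, I) = 5² = 25)
y(D) = (-167 + D)*(25 + D) (y(D) = (D - 167)*(D + 25) = (-167 + D)*(25 + D))
W(-10)*301 - y(-133) = (-10)²*301 - (-4175 + (-133)² - 142*(-133)) = 100*301 - (-4175 + 17689 + 18886) = 30100 - 1*32400 = 30100 - 32400 = -2300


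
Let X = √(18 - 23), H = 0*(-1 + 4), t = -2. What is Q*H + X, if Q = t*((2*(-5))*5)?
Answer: I*√5 ≈ 2.2361*I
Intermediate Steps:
H = 0 (H = 0*3 = 0)
Q = 100 (Q = -2*2*(-5)*5 = -(-20)*5 = -2*(-50) = 100)
X = I*√5 (X = √(-5) = I*√5 ≈ 2.2361*I)
Q*H + X = 100*0 + I*√5 = 0 + I*√5 = I*√5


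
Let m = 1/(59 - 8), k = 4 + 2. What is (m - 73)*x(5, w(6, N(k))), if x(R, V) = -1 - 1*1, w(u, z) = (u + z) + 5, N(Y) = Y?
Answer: 7444/51 ≈ 145.96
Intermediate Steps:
k = 6
w(u, z) = 5 + u + z
m = 1/51 ≈ 0.019608
x(R, V) = -2 (x(R, V) = -1 - 1 = -2)
(m - 73)*x(5, w(6, N(k))) = (1/51 - 73)*(-2) = -3722/51*(-2) = 7444/51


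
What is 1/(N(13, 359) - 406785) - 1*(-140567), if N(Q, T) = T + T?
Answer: 57079619988/406067 ≈ 1.4057e+5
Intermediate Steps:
N(Q, T) = 2*T
1/(N(13, 359) - 406785) - 1*(-140567) = 1/(2*359 - 406785) - 1*(-140567) = 1/(718 - 406785) + 140567 = 1/(-406067) + 140567 = -1/406067 + 140567 = 57079619988/406067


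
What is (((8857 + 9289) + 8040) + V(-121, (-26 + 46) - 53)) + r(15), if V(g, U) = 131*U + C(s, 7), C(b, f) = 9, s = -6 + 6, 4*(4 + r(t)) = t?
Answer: 87487/4 ≈ 21872.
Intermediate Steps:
r(t) = -4 + t/4
s = 0
V(g, U) = 9 + 131*U (V(g, U) = 131*U + 9 = 9 + 131*U)
(((8857 + 9289) + 8040) + V(-121, (-26 + 46) - 53)) + r(15) = (((8857 + 9289) + 8040) + (9 + 131*((-26 + 46) - 53))) + (-4 + (1/4)*15) = ((18146 + 8040) + (9 + 131*(20 - 53))) + (-4 + 15/4) = (26186 + (9 + 131*(-33))) - 1/4 = (26186 + (9 - 4323)) - 1/4 = (26186 - 4314) - 1/4 = 21872 - 1/4 = 87487/4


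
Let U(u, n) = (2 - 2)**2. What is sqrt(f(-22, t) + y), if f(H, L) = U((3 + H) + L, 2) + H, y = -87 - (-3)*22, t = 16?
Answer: I*sqrt(43) ≈ 6.5574*I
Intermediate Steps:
U(u, n) = 0 (U(u, n) = 0**2 = 0)
y = -21 (y = -87 - 1*(-66) = -87 + 66 = -21)
f(H, L) = H (f(H, L) = 0 + H = H)
sqrt(f(-22, t) + y) = sqrt(-22 - 21) = sqrt(-43) = I*sqrt(43)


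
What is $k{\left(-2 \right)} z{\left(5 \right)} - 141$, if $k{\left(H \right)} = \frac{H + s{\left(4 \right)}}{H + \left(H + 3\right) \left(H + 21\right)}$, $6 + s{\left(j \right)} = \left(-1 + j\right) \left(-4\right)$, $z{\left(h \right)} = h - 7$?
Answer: $- \frac{2357}{17} \approx -138.65$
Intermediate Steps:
$z{\left(h \right)} = -7 + h$ ($z{\left(h \right)} = h - 7 = -7 + h$)
$s{\left(j \right)} = -2 - 4 j$ ($s{\left(j \right)} = -6 + \left(-1 + j\right) \left(-4\right) = -6 - \left(-4 + 4 j\right) = -2 - 4 j$)
$k{\left(H \right)} = \frac{-18 + H}{H + \left(3 + H\right) \left(21 + H\right)}$ ($k{\left(H \right)} = \frac{H - 18}{H + \left(H + 3\right) \left(H + 21\right)} = \frac{H - 18}{H + \left(3 + H\right) \left(21 + H\right)} = \frac{-18 + H}{H + \left(3 + H\right) \left(21 + H\right)}$)
$k{\left(-2 \right)} z{\left(5 \right)} - 141 = \frac{-18 - 2}{63 + \left(-2\right)^{2} + 25 \left(-2\right)} \left(-7 + 5\right) - 141 = \frac{1}{63 + 4 - 50} \left(-20\right) \left(-2\right) - 141 = \frac{1}{17} \left(-20\right) \left(-2\right) - 141 = \left(- \frac{20}{17}\right) \left(-2\right) - 141 = \frac{40}{17} - 141 = - \frac{2357}{17}$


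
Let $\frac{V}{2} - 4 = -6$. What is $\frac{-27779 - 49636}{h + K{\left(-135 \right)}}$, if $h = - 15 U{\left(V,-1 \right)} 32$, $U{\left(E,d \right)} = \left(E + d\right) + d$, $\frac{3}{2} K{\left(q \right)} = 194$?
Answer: $- \frac{232245}{9028} \approx -25.725$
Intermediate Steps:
$V = -4$ ($V = 8 + 2 \left(-6\right) = 8 - 12 = -4$)
$K{\left(q \right)} = \frac{388}{3}$ ($K{\left(q \right)} = \frac{2}{3} \cdot 194 = \frac{388}{3}$)
$U{\left(E,d \right)} = E + 2 d$
$h = 2880$ ($h = - 15 \left(-4 + 2 \left(-1\right)\right) 32 = - 15 \left(-4 - 2\right) 32 = \left(-15\right) \left(-6\right) 32 = 90 \cdot 32 = 2880$)
$\frac{-27779 - 49636}{h + K{\left(-135 \right)}} = \frac{-27779 - 49636}{2880 + \frac{388}{3}} = - \frac{77415}{\frac{9028}{3}} = \left(-77415\right) \frac{3}{9028} = - \frac{232245}{9028}$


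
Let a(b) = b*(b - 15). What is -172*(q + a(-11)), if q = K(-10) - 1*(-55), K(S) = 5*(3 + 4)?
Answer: -64672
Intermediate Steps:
K(S) = 35 (K(S) = 5*7 = 35)
q = 90 (q = 35 - 1*(-55) = 35 + 55 = 90)
a(b) = b*(-15 + b)
-172*(q + a(-11)) = -172*(90 - 11*(-15 - 11)) = -172*(90 - 11*(-26)) = -172*(90 + 286) = -172*376 = -64672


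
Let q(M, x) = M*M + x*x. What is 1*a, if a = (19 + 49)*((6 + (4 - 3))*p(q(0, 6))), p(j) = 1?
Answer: 476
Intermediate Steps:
q(M, x) = M² + x²
a = 476 (a = (19 + 49)*((6 + (4 - 3))*1) = 68*((6 + 1)*1) = 68*(7*1) = 68*7 = 476)
1*a = 1*476 = 476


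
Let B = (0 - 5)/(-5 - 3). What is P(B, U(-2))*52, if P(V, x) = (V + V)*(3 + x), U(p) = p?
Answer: 65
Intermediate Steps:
B = 5/8 (B = -5/(-8) = -5*(-1/8) = 5/8 ≈ 0.62500)
P(V, x) = 2*V*(3 + x) (P(V, x) = (2*V)*(3 + x) = 2*V*(3 + x))
P(B, U(-2))*52 = (2*(5/8)*(3 - 2))*52 = (2*(5/8)*1)*52 = (5/4)*52 = 65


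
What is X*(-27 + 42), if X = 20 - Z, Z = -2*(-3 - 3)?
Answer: 120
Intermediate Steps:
Z = 12 (Z = -2*(-6) = 12)
X = 8 (X = 20 - 1*12 = 20 - 12 = 8)
X*(-27 + 42) = 8*(-27 + 42) = 8*15 = 120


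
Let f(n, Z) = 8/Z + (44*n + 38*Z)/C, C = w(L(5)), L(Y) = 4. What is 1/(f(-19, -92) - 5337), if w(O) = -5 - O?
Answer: -69/335047 ≈ -0.00020594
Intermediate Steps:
C = -9 (C = -5 - 1*4 = -5 - 4 = -9)
f(n, Z) = 8/Z - 44*n/9 - 38*Z/9 (f(n, Z) = 8/Z + (44*n + 38*Z)/(-9) = 8/Z + (38*Z + 44*n)*(-⅑) = 8/Z + (-44*n/9 - 38*Z/9) = 8/Z - 44*n/9 - 38*Z/9)
1/(f(-19, -92) - 5337) = 1/((8/(-92) - 44/9*(-19) - 38/9*(-92)) - 5337) = 1/((8*(-1/92) + 836/9 + 3496/9) - 5337) = 1/((-2/23 + 836/9 + 3496/9) - 5337) = 1/(33206/69 - 5337) = 1/(-335047/69) = -69/335047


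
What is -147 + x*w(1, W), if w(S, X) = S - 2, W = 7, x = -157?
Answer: 10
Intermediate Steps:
w(S, X) = -2 + S
-147 + x*w(1, W) = -147 - 157*(-2 + 1) = -147 - 157*(-1) = -147 + 157 = 10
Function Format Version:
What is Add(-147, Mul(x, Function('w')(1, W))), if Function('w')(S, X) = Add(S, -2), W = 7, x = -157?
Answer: 10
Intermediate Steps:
Function('w')(S, X) = Add(-2, S)
Add(-147, Mul(x, Function('w')(1, W))) = Add(-147, Mul(-157, Add(-2, 1))) = Add(-147, Mul(-157, -1)) = Add(-147, 157) = 10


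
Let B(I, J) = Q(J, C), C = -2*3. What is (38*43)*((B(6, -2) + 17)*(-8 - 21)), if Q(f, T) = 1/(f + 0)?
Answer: -781869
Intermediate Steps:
C = -6
Q(f, T) = 1/f
B(I, J) = 1/J
(38*43)*((B(6, -2) + 17)*(-8 - 21)) = (38*43)*((1/(-2) + 17)*(-8 - 21)) = 1634*((-1/2 + 17)*(-29)) = 1634*((33/2)*(-29)) = 1634*(-957/2) = -781869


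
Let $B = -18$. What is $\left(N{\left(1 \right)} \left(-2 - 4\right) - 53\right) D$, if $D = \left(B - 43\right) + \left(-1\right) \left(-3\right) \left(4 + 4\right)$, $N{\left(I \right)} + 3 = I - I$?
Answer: $1295$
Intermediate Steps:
$N{\left(I \right)} = -3$ ($N{\left(I \right)} = -3 + \left(I - I\right) = -3 + 0 = -3$)
$D = -37$ ($D = \left(-18 - 43\right) + \left(-1\right) \left(-3\right) \left(4 + 4\right) = -61 + 3 \cdot 8 = -61 + 24 = -37$)
$\left(N{\left(1 \right)} \left(-2 - 4\right) - 53\right) D = \left(- 3 \left(-2 - 4\right) - 53\right) \left(-37\right) = \left(\left(-3\right) \left(-6\right) - 53\right) \left(-37\right) = \left(18 - 53\right) \left(-37\right) = \left(-35\right) \left(-37\right) = 1295$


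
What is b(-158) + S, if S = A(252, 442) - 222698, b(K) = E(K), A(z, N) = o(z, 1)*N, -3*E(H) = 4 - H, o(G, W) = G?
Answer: -111368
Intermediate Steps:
E(H) = -4/3 + H/3 (E(H) = -(4 - H)/3 = -4/3 + H/3)
A(z, N) = N*z (A(z, N) = z*N = N*z)
b(K) = -4/3 + K/3
S = -111314 (S = 442*252 - 222698 = 111384 - 222698 = -111314)
b(-158) + S = (-4/3 + (1/3)*(-158)) - 111314 = (-4/3 - 158/3) - 111314 = -54 - 111314 = -111368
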